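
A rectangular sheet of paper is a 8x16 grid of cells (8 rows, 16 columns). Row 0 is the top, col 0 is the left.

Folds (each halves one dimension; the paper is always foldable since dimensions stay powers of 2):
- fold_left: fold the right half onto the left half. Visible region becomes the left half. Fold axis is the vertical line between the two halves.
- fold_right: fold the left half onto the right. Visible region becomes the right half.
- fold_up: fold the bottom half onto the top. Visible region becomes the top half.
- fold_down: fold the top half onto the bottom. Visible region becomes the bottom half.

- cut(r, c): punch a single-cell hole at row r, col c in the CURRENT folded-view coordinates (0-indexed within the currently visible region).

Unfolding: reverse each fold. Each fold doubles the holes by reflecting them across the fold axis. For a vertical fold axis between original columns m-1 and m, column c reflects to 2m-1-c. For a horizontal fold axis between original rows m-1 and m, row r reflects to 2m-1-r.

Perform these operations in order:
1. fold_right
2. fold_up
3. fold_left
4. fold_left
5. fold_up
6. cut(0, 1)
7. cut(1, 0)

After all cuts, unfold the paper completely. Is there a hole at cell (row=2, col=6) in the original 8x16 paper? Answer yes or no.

Answer: no

Derivation:
Op 1 fold_right: fold axis v@8; visible region now rows[0,8) x cols[8,16) = 8x8
Op 2 fold_up: fold axis h@4; visible region now rows[0,4) x cols[8,16) = 4x8
Op 3 fold_left: fold axis v@12; visible region now rows[0,4) x cols[8,12) = 4x4
Op 4 fold_left: fold axis v@10; visible region now rows[0,4) x cols[8,10) = 4x2
Op 5 fold_up: fold axis h@2; visible region now rows[0,2) x cols[8,10) = 2x2
Op 6 cut(0, 1): punch at orig (0,9); cuts so far [(0, 9)]; region rows[0,2) x cols[8,10) = 2x2
Op 7 cut(1, 0): punch at orig (1,8); cuts so far [(0, 9), (1, 8)]; region rows[0,2) x cols[8,10) = 2x2
Unfold 1 (reflect across h@2): 4 holes -> [(0, 9), (1, 8), (2, 8), (3, 9)]
Unfold 2 (reflect across v@10): 8 holes -> [(0, 9), (0, 10), (1, 8), (1, 11), (2, 8), (2, 11), (3, 9), (3, 10)]
Unfold 3 (reflect across v@12): 16 holes -> [(0, 9), (0, 10), (0, 13), (0, 14), (1, 8), (1, 11), (1, 12), (1, 15), (2, 8), (2, 11), (2, 12), (2, 15), (3, 9), (3, 10), (3, 13), (3, 14)]
Unfold 4 (reflect across h@4): 32 holes -> [(0, 9), (0, 10), (0, 13), (0, 14), (1, 8), (1, 11), (1, 12), (1, 15), (2, 8), (2, 11), (2, 12), (2, 15), (3, 9), (3, 10), (3, 13), (3, 14), (4, 9), (4, 10), (4, 13), (4, 14), (5, 8), (5, 11), (5, 12), (5, 15), (6, 8), (6, 11), (6, 12), (6, 15), (7, 9), (7, 10), (7, 13), (7, 14)]
Unfold 5 (reflect across v@8): 64 holes -> [(0, 1), (0, 2), (0, 5), (0, 6), (0, 9), (0, 10), (0, 13), (0, 14), (1, 0), (1, 3), (1, 4), (1, 7), (1, 8), (1, 11), (1, 12), (1, 15), (2, 0), (2, 3), (2, 4), (2, 7), (2, 8), (2, 11), (2, 12), (2, 15), (3, 1), (3, 2), (3, 5), (3, 6), (3, 9), (3, 10), (3, 13), (3, 14), (4, 1), (4, 2), (4, 5), (4, 6), (4, 9), (4, 10), (4, 13), (4, 14), (5, 0), (5, 3), (5, 4), (5, 7), (5, 8), (5, 11), (5, 12), (5, 15), (6, 0), (6, 3), (6, 4), (6, 7), (6, 8), (6, 11), (6, 12), (6, 15), (7, 1), (7, 2), (7, 5), (7, 6), (7, 9), (7, 10), (7, 13), (7, 14)]
Holes: [(0, 1), (0, 2), (0, 5), (0, 6), (0, 9), (0, 10), (0, 13), (0, 14), (1, 0), (1, 3), (1, 4), (1, 7), (1, 8), (1, 11), (1, 12), (1, 15), (2, 0), (2, 3), (2, 4), (2, 7), (2, 8), (2, 11), (2, 12), (2, 15), (3, 1), (3, 2), (3, 5), (3, 6), (3, 9), (3, 10), (3, 13), (3, 14), (4, 1), (4, 2), (4, 5), (4, 6), (4, 9), (4, 10), (4, 13), (4, 14), (5, 0), (5, 3), (5, 4), (5, 7), (5, 8), (5, 11), (5, 12), (5, 15), (6, 0), (6, 3), (6, 4), (6, 7), (6, 8), (6, 11), (6, 12), (6, 15), (7, 1), (7, 2), (7, 5), (7, 6), (7, 9), (7, 10), (7, 13), (7, 14)]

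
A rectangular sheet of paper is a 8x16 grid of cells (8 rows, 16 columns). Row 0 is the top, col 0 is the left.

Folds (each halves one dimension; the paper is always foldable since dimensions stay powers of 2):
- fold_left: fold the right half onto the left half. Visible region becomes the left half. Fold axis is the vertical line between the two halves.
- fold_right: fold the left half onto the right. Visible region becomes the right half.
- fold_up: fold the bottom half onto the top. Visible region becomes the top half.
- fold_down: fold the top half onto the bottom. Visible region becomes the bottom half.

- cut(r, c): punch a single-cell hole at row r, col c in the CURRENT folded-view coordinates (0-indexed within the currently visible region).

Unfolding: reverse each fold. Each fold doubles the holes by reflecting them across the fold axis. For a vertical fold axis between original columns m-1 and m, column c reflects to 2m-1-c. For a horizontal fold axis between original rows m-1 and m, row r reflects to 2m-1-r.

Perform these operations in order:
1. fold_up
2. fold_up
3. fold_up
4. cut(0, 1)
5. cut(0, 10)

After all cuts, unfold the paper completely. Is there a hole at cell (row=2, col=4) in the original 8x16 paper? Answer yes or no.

Answer: no

Derivation:
Op 1 fold_up: fold axis h@4; visible region now rows[0,4) x cols[0,16) = 4x16
Op 2 fold_up: fold axis h@2; visible region now rows[0,2) x cols[0,16) = 2x16
Op 3 fold_up: fold axis h@1; visible region now rows[0,1) x cols[0,16) = 1x16
Op 4 cut(0, 1): punch at orig (0,1); cuts so far [(0, 1)]; region rows[0,1) x cols[0,16) = 1x16
Op 5 cut(0, 10): punch at orig (0,10); cuts so far [(0, 1), (0, 10)]; region rows[0,1) x cols[0,16) = 1x16
Unfold 1 (reflect across h@1): 4 holes -> [(0, 1), (0, 10), (1, 1), (1, 10)]
Unfold 2 (reflect across h@2): 8 holes -> [(0, 1), (0, 10), (1, 1), (1, 10), (2, 1), (2, 10), (3, 1), (3, 10)]
Unfold 3 (reflect across h@4): 16 holes -> [(0, 1), (0, 10), (1, 1), (1, 10), (2, 1), (2, 10), (3, 1), (3, 10), (4, 1), (4, 10), (5, 1), (5, 10), (6, 1), (6, 10), (7, 1), (7, 10)]
Holes: [(0, 1), (0, 10), (1, 1), (1, 10), (2, 1), (2, 10), (3, 1), (3, 10), (4, 1), (4, 10), (5, 1), (5, 10), (6, 1), (6, 10), (7, 1), (7, 10)]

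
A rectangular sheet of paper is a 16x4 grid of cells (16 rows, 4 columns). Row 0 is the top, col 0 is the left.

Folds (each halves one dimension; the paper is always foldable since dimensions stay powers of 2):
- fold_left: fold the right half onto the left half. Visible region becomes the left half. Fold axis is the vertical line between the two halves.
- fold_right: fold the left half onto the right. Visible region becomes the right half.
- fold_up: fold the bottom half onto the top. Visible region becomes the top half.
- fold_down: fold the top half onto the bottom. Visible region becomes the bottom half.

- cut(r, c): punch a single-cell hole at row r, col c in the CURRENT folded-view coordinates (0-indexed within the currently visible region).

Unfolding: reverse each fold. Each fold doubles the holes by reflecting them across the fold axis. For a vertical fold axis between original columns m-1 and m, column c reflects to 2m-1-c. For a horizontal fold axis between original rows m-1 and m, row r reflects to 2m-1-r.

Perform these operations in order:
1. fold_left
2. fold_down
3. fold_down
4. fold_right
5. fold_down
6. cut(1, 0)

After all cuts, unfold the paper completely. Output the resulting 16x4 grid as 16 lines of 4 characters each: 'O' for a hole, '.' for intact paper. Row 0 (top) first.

Answer: OOOO
....
....
OOOO
OOOO
....
....
OOOO
OOOO
....
....
OOOO
OOOO
....
....
OOOO

Derivation:
Op 1 fold_left: fold axis v@2; visible region now rows[0,16) x cols[0,2) = 16x2
Op 2 fold_down: fold axis h@8; visible region now rows[8,16) x cols[0,2) = 8x2
Op 3 fold_down: fold axis h@12; visible region now rows[12,16) x cols[0,2) = 4x2
Op 4 fold_right: fold axis v@1; visible region now rows[12,16) x cols[1,2) = 4x1
Op 5 fold_down: fold axis h@14; visible region now rows[14,16) x cols[1,2) = 2x1
Op 6 cut(1, 0): punch at orig (15,1); cuts so far [(15, 1)]; region rows[14,16) x cols[1,2) = 2x1
Unfold 1 (reflect across h@14): 2 holes -> [(12, 1), (15, 1)]
Unfold 2 (reflect across v@1): 4 holes -> [(12, 0), (12, 1), (15, 0), (15, 1)]
Unfold 3 (reflect across h@12): 8 holes -> [(8, 0), (8, 1), (11, 0), (11, 1), (12, 0), (12, 1), (15, 0), (15, 1)]
Unfold 4 (reflect across h@8): 16 holes -> [(0, 0), (0, 1), (3, 0), (3, 1), (4, 0), (4, 1), (7, 0), (7, 1), (8, 0), (8, 1), (11, 0), (11, 1), (12, 0), (12, 1), (15, 0), (15, 1)]
Unfold 5 (reflect across v@2): 32 holes -> [(0, 0), (0, 1), (0, 2), (0, 3), (3, 0), (3, 1), (3, 2), (3, 3), (4, 0), (4, 1), (4, 2), (4, 3), (7, 0), (7, 1), (7, 2), (7, 3), (8, 0), (8, 1), (8, 2), (8, 3), (11, 0), (11, 1), (11, 2), (11, 3), (12, 0), (12, 1), (12, 2), (12, 3), (15, 0), (15, 1), (15, 2), (15, 3)]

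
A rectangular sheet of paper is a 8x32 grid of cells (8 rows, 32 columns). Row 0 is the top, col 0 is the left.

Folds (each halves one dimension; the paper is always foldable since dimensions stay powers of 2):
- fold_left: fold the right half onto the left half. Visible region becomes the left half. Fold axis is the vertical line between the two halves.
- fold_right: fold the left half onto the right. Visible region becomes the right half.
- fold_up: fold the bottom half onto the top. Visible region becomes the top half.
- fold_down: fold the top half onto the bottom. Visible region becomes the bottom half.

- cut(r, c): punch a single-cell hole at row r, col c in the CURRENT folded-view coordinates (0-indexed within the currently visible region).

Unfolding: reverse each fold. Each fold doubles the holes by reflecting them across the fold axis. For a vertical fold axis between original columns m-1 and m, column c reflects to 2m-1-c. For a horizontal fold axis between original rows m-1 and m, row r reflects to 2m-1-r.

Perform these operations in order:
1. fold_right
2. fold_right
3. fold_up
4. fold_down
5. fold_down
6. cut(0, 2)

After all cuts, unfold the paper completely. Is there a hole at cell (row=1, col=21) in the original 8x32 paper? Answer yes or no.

Op 1 fold_right: fold axis v@16; visible region now rows[0,8) x cols[16,32) = 8x16
Op 2 fold_right: fold axis v@24; visible region now rows[0,8) x cols[24,32) = 8x8
Op 3 fold_up: fold axis h@4; visible region now rows[0,4) x cols[24,32) = 4x8
Op 4 fold_down: fold axis h@2; visible region now rows[2,4) x cols[24,32) = 2x8
Op 5 fold_down: fold axis h@3; visible region now rows[3,4) x cols[24,32) = 1x8
Op 6 cut(0, 2): punch at orig (3,26); cuts so far [(3, 26)]; region rows[3,4) x cols[24,32) = 1x8
Unfold 1 (reflect across h@3): 2 holes -> [(2, 26), (3, 26)]
Unfold 2 (reflect across h@2): 4 holes -> [(0, 26), (1, 26), (2, 26), (3, 26)]
Unfold 3 (reflect across h@4): 8 holes -> [(0, 26), (1, 26), (2, 26), (3, 26), (4, 26), (5, 26), (6, 26), (7, 26)]
Unfold 4 (reflect across v@24): 16 holes -> [(0, 21), (0, 26), (1, 21), (1, 26), (2, 21), (2, 26), (3, 21), (3, 26), (4, 21), (4, 26), (5, 21), (5, 26), (6, 21), (6, 26), (7, 21), (7, 26)]
Unfold 5 (reflect across v@16): 32 holes -> [(0, 5), (0, 10), (0, 21), (0, 26), (1, 5), (1, 10), (1, 21), (1, 26), (2, 5), (2, 10), (2, 21), (2, 26), (3, 5), (3, 10), (3, 21), (3, 26), (4, 5), (4, 10), (4, 21), (4, 26), (5, 5), (5, 10), (5, 21), (5, 26), (6, 5), (6, 10), (6, 21), (6, 26), (7, 5), (7, 10), (7, 21), (7, 26)]
Holes: [(0, 5), (0, 10), (0, 21), (0, 26), (1, 5), (1, 10), (1, 21), (1, 26), (2, 5), (2, 10), (2, 21), (2, 26), (3, 5), (3, 10), (3, 21), (3, 26), (4, 5), (4, 10), (4, 21), (4, 26), (5, 5), (5, 10), (5, 21), (5, 26), (6, 5), (6, 10), (6, 21), (6, 26), (7, 5), (7, 10), (7, 21), (7, 26)]

Answer: yes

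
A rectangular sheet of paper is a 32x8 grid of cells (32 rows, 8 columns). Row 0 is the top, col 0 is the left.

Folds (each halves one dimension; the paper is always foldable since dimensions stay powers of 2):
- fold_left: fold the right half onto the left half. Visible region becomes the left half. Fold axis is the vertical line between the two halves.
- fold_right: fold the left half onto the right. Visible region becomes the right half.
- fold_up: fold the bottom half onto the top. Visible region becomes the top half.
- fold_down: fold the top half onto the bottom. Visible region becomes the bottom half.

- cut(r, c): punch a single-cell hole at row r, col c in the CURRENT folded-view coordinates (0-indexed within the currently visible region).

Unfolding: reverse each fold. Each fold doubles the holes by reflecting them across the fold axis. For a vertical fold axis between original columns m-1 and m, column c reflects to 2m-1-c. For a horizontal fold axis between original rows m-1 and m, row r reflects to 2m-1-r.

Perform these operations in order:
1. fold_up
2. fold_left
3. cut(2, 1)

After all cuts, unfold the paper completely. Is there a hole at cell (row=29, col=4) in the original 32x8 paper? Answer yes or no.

Op 1 fold_up: fold axis h@16; visible region now rows[0,16) x cols[0,8) = 16x8
Op 2 fold_left: fold axis v@4; visible region now rows[0,16) x cols[0,4) = 16x4
Op 3 cut(2, 1): punch at orig (2,1); cuts so far [(2, 1)]; region rows[0,16) x cols[0,4) = 16x4
Unfold 1 (reflect across v@4): 2 holes -> [(2, 1), (2, 6)]
Unfold 2 (reflect across h@16): 4 holes -> [(2, 1), (2, 6), (29, 1), (29, 6)]
Holes: [(2, 1), (2, 6), (29, 1), (29, 6)]

Answer: no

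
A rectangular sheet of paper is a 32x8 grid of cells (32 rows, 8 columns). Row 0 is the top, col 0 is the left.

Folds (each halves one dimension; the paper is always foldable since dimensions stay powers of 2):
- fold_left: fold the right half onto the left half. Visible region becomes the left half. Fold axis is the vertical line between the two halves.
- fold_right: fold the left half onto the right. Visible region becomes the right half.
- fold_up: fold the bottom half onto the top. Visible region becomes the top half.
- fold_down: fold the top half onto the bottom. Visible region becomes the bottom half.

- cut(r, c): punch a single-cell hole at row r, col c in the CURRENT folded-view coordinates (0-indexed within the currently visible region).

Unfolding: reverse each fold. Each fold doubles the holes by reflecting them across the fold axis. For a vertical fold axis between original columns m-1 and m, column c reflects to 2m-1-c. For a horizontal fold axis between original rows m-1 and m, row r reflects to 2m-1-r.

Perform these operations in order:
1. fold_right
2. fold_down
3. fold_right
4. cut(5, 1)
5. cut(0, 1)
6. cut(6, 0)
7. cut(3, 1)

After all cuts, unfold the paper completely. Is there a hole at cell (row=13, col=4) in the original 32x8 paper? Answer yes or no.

Answer: no

Derivation:
Op 1 fold_right: fold axis v@4; visible region now rows[0,32) x cols[4,8) = 32x4
Op 2 fold_down: fold axis h@16; visible region now rows[16,32) x cols[4,8) = 16x4
Op 3 fold_right: fold axis v@6; visible region now rows[16,32) x cols[6,8) = 16x2
Op 4 cut(5, 1): punch at orig (21,7); cuts so far [(21, 7)]; region rows[16,32) x cols[6,8) = 16x2
Op 5 cut(0, 1): punch at orig (16,7); cuts so far [(16, 7), (21, 7)]; region rows[16,32) x cols[6,8) = 16x2
Op 6 cut(6, 0): punch at orig (22,6); cuts so far [(16, 7), (21, 7), (22, 6)]; region rows[16,32) x cols[6,8) = 16x2
Op 7 cut(3, 1): punch at orig (19,7); cuts so far [(16, 7), (19, 7), (21, 7), (22, 6)]; region rows[16,32) x cols[6,8) = 16x2
Unfold 1 (reflect across v@6): 8 holes -> [(16, 4), (16, 7), (19, 4), (19, 7), (21, 4), (21, 7), (22, 5), (22, 6)]
Unfold 2 (reflect across h@16): 16 holes -> [(9, 5), (9, 6), (10, 4), (10, 7), (12, 4), (12, 7), (15, 4), (15, 7), (16, 4), (16, 7), (19, 4), (19, 7), (21, 4), (21, 7), (22, 5), (22, 6)]
Unfold 3 (reflect across v@4): 32 holes -> [(9, 1), (9, 2), (9, 5), (9, 6), (10, 0), (10, 3), (10, 4), (10, 7), (12, 0), (12, 3), (12, 4), (12, 7), (15, 0), (15, 3), (15, 4), (15, 7), (16, 0), (16, 3), (16, 4), (16, 7), (19, 0), (19, 3), (19, 4), (19, 7), (21, 0), (21, 3), (21, 4), (21, 7), (22, 1), (22, 2), (22, 5), (22, 6)]
Holes: [(9, 1), (9, 2), (9, 5), (9, 6), (10, 0), (10, 3), (10, 4), (10, 7), (12, 0), (12, 3), (12, 4), (12, 7), (15, 0), (15, 3), (15, 4), (15, 7), (16, 0), (16, 3), (16, 4), (16, 7), (19, 0), (19, 3), (19, 4), (19, 7), (21, 0), (21, 3), (21, 4), (21, 7), (22, 1), (22, 2), (22, 5), (22, 6)]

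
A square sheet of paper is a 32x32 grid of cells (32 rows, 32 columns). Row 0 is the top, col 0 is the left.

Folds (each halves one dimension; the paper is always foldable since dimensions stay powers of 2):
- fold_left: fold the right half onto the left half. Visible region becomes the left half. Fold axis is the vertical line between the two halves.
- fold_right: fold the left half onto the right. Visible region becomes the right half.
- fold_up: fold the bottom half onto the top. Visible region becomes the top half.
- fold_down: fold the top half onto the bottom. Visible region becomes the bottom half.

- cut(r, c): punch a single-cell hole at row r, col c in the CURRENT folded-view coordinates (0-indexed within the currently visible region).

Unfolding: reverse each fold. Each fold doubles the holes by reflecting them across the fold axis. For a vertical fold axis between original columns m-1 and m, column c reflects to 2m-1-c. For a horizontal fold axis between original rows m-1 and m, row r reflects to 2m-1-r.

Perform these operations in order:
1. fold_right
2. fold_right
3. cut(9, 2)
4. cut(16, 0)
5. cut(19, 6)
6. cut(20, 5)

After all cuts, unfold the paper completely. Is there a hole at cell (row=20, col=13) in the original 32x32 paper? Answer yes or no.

Op 1 fold_right: fold axis v@16; visible region now rows[0,32) x cols[16,32) = 32x16
Op 2 fold_right: fold axis v@24; visible region now rows[0,32) x cols[24,32) = 32x8
Op 3 cut(9, 2): punch at orig (9,26); cuts so far [(9, 26)]; region rows[0,32) x cols[24,32) = 32x8
Op 4 cut(16, 0): punch at orig (16,24); cuts so far [(9, 26), (16, 24)]; region rows[0,32) x cols[24,32) = 32x8
Op 5 cut(19, 6): punch at orig (19,30); cuts so far [(9, 26), (16, 24), (19, 30)]; region rows[0,32) x cols[24,32) = 32x8
Op 6 cut(20, 5): punch at orig (20,29); cuts so far [(9, 26), (16, 24), (19, 30), (20, 29)]; region rows[0,32) x cols[24,32) = 32x8
Unfold 1 (reflect across v@24): 8 holes -> [(9, 21), (9, 26), (16, 23), (16, 24), (19, 17), (19, 30), (20, 18), (20, 29)]
Unfold 2 (reflect across v@16): 16 holes -> [(9, 5), (9, 10), (9, 21), (9, 26), (16, 7), (16, 8), (16, 23), (16, 24), (19, 1), (19, 14), (19, 17), (19, 30), (20, 2), (20, 13), (20, 18), (20, 29)]
Holes: [(9, 5), (9, 10), (9, 21), (9, 26), (16, 7), (16, 8), (16, 23), (16, 24), (19, 1), (19, 14), (19, 17), (19, 30), (20, 2), (20, 13), (20, 18), (20, 29)]

Answer: yes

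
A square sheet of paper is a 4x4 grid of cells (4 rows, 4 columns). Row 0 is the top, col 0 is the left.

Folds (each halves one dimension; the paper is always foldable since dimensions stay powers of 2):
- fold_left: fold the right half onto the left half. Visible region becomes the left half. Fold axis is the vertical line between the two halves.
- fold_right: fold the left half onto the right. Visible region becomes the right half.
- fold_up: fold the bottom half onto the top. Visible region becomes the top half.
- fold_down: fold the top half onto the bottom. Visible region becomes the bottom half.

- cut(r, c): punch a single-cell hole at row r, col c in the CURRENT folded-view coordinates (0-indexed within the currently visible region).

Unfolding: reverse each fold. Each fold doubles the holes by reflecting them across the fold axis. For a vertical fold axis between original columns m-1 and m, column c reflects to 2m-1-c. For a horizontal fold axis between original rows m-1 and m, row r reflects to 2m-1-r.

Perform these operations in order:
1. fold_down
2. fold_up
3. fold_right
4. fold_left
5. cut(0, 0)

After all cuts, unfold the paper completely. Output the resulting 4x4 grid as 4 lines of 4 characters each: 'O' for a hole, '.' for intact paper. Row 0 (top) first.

Answer: OOOO
OOOO
OOOO
OOOO

Derivation:
Op 1 fold_down: fold axis h@2; visible region now rows[2,4) x cols[0,4) = 2x4
Op 2 fold_up: fold axis h@3; visible region now rows[2,3) x cols[0,4) = 1x4
Op 3 fold_right: fold axis v@2; visible region now rows[2,3) x cols[2,4) = 1x2
Op 4 fold_left: fold axis v@3; visible region now rows[2,3) x cols[2,3) = 1x1
Op 5 cut(0, 0): punch at orig (2,2); cuts so far [(2, 2)]; region rows[2,3) x cols[2,3) = 1x1
Unfold 1 (reflect across v@3): 2 holes -> [(2, 2), (2, 3)]
Unfold 2 (reflect across v@2): 4 holes -> [(2, 0), (2, 1), (2, 2), (2, 3)]
Unfold 3 (reflect across h@3): 8 holes -> [(2, 0), (2, 1), (2, 2), (2, 3), (3, 0), (3, 1), (3, 2), (3, 3)]
Unfold 4 (reflect across h@2): 16 holes -> [(0, 0), (0, 1), (0, 2), (0, 3), (1, 0), (1, 1), (1, 2), (1, 3), (2, 0), (2, 1), (2, 2), (2, 3), (3, 0), (3, 1), (3, 2), (3, 3)]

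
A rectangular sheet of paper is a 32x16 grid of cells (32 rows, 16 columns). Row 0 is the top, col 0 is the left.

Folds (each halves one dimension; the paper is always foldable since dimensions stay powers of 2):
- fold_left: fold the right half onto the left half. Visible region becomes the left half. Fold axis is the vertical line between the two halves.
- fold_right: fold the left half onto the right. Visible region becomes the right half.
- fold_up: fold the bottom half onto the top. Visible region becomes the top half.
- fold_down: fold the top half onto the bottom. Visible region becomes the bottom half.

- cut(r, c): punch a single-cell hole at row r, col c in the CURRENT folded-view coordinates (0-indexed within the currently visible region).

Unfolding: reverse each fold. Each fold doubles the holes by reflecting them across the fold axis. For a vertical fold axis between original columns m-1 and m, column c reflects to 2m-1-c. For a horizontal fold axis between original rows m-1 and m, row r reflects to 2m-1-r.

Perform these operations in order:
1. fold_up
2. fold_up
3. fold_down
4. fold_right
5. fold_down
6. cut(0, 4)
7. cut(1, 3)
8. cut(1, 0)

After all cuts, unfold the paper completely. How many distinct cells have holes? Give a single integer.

Op 1 fold_up: fold axis h@16; visible region now rows[0,16) x cols[0,16) = 16x16
Op 2 fold_up: fold axis h@8; visible region now rows[0,8) x cols[0,16) = 8x16
Op 3 fold_down: fold axis h@4; visible region now rows[4,8) x cols[0,16) = 4x16
Op 4 fold_right: fold axis v@8; visible region now rows[4,8) x cols[8,16) = 4x8
Op 5 fold_down: fold axis h@6; visible region now rows[6,8) x cols[8,16) = 2x8
Op 6 cut(0, 4): punch at orig (6,12); cuts so far [(6, 12)]; region rows[6,8) x cols[8,16) = 2x8
Op 7 cut(1, 3): punch at orig (7,11); cuts so far [(6, 12), (7, 11)]; region rows[6,8) x cols[8,16) = 2x8
Op 8 cut(1, 0): punch at orig (7,8); cuts so far [(6, 12), (7, 8), (7, 11)]; region rows[6,8) x cols[8,16) = 2x8
Unfold 1 (reflect across h@6): 6 holes -> [(4, 8), (4, 11), (5, 12), (6, 12), (7, 8), (7, 11)]
Unfold 2 (reflect across v@8): 12 holes -> [(4, 4), (4, 7), (4, 8), (4, 11), (5, 3), (5, 12), (6, 3), (6, 12), (7, 4), (7, 7), (7, 8), (7, 11)]
Unfold 3 (reflect across h@4): 24 holes -> [(0, 4), (0, 7), (0, 8), (0, 11), (1, 3), (1, 12), (2, 3), (2, 12), (3, 4), (3, 7), (3, 8), (3, 11), (4, 4), (4, 7), (4, 8), (4, 11), (5, 3), (5, 12), (6, 3), (6, 12), (7, 4), (7, 7), (7, 8), (7, 11)]
Unfold 4 (reflect across h@8): 48 holes -> [(0, 4), (0, 7), (0, 8), (0, 11), (1, 3), (1, 12), (2, 3), (2, 12), (3, 4), (3, 7), (3, 8), (3, 11), (4, 4), (4, 7), (4, 8), (4, 11), (5, 3), (5, 12), (6, 3), (6, 12), (7, 4), (7, 7), (7, 8), (7, 11), (8, 4), (8, 7), (8, 8), (8, 11), (9, 3), (9, 12), (10, 3), (10, 12), (11, 4), (11, 7), (11, 8), (11, 11), (12, 4), (12, 7), (12, 8), (12, 11), (13, 3), (13, 12), (14, 3), (14, 12), (15, 4), (15, 7), (15, 8), (15, 11)]
Unfold 5 (reflect across h@16): 96 holes -> [(0, 4), (0, 7), (0, 8), (0, 11), (1, 3), (1, 12), (2, 3), (2, 12), (3, 4), (3, 7), (3, 8), (3, 11), (4, 4), (4, 7), (4, 8), (4, 11), (5, 3), (5, 12), (6, 3), (6, 12), (7, 4), (7, 7), (7, 8), (7, 11), (8, 4), (8, 7), (8, 8), (8, 11), (9, 3), (9, 12), (10, 3), (10, 12), (11, 4), (11, 7), (11, 8), (11, 11), (12, 4), (12, 7), (12, 8), (12, 11), (13, 3), (13, 12), (14, 3), (14, 12), (15, 4), (15, 7), (15, 8), (15, 11), (16, 4), (16, 7), (16, 8), (16, 11), (17, 3), (17, 12), (18, 3), (18, 12), (19, 4), (19, 7), (19, 8), (19, 11), (20, 4), (20, 7), (20, 8), (20, 11), (21, 3), (21, 12), (22, 3), (22, 12), (23, 4), (23, 7), (23, 8), (23, 11), (24, 4), (24, 7), (24, 8), (24, 11), (25, 3), (25, 12), (26, 3), (26, 12), (27, 4), (27, 7), (27, 8), (27, 11), (28, 4), (28, 7), (28, 8), (28, 11), (29, 3), (29, 12), (30, 3), (30, 12), (31, 4), (31, 7), (31, 8), (31, 11)]

Answer: 96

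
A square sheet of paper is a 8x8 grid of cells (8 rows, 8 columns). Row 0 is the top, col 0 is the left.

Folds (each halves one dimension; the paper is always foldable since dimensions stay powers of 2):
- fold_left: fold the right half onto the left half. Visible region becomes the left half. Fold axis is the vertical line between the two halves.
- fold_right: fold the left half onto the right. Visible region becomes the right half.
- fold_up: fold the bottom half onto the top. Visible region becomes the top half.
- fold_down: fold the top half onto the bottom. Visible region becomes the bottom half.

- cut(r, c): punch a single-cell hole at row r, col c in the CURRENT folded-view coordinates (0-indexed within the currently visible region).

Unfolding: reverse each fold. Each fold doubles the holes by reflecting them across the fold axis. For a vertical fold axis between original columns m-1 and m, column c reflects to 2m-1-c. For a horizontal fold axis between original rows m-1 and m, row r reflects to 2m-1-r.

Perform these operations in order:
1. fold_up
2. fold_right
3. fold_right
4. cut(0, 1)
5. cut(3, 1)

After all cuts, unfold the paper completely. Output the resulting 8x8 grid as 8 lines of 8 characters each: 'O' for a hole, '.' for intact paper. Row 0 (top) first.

Op 1 fold_up: fold axis h@4; visible region now rows[0,4) x cols[0,8) = 4x8
Op 2 fold_right: fold axis v@4; visible region now rows[0,4) x cols[4,8) = 4x4
Op 3 fold_right: fold axis v@6; visible region now rows[0,4) x cols[6,8) = 4x2
Op 4 cut(0, 1): punch at orig (0,7); cuts so far [(0, 7)]; region rows[0,4) x cols[6,8) = 4x2
Op 5 cut(3, 1): punch at orig (3,7); cuts so far [(0, 7), (3, 7)]; region rows[0,4) x cols[6,8) = 4x2
Unfold 1 (reflect across v@6): 4 holes -> [(0, 4), (0, 7), (3, 4), (3, 7)]
Unfold 2 (reflect across v@4): 8 holes -> [(0, 0), (0, 3), (0, 4), (0, 7), (3, 0), (3, 3), (3, 4), (3, 7)]
Unfold 3 (reflect across h@4): 16 holes -> [(0, 0), (0, 3), (0, 4), (0, 7), (3, 0), (3, 3), (3, 4), (3, 7), (4, 0), (4, 3), (4, 4), (4, 7), (7, 0), (7, 3), (7, 4), (7, 7)]

Answer: O..OO..O
........
........
O..OO..O
O..OO..O
........
........
O..OO..O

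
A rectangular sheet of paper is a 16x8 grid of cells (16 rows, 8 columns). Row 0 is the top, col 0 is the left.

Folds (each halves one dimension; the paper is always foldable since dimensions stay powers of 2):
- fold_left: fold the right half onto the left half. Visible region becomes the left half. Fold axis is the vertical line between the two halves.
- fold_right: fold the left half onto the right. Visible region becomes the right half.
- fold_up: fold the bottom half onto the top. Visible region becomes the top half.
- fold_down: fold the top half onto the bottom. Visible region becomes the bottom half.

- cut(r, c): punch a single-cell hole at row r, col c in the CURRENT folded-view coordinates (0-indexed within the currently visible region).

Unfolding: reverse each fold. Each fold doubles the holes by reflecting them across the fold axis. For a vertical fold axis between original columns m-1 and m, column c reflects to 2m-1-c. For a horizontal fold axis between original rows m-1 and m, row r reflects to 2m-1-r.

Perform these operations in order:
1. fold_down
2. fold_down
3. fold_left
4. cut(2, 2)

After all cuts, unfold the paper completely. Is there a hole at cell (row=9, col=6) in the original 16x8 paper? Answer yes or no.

Answer: no

Derivation:
Op 1 fold_down: fold axis h@8; visible region now rows[8,16) x cols[0,8) = 8x8
Op 2 fold_down: fold axis h@12; visible region now rows[12,16) x cols[0,8) = 4x8
Op 3 fold_left: fold axis v@4; visible region now rows[12,16) x cols[0,4) = 4x4
Op 4 cut(2, 2): punch at orig (14,2); cuts so far [(14, 2)]; region rows[12,16) x cols[0,4) = 4x4
Unfold 1 (reflect across v@4): 2 holes -> [(14, 2), (14, 5)]
Unfold 2 (reflect across h@12): 4 holes -> [(9, 2), (9, 5), (14, 2), (14, 5)]
Unfold 3 (reflect across h@8): 8 holes -> [(1, 2), (1, 5), (6, 2), (6, 5), (9, 2), (9, 5), (14, 2), (14, 5)]
Holes: [(1, 2), (1, 5), (6, 2), (6, 5), (9, 2), (9, 5), (14, 2), (14, 5)]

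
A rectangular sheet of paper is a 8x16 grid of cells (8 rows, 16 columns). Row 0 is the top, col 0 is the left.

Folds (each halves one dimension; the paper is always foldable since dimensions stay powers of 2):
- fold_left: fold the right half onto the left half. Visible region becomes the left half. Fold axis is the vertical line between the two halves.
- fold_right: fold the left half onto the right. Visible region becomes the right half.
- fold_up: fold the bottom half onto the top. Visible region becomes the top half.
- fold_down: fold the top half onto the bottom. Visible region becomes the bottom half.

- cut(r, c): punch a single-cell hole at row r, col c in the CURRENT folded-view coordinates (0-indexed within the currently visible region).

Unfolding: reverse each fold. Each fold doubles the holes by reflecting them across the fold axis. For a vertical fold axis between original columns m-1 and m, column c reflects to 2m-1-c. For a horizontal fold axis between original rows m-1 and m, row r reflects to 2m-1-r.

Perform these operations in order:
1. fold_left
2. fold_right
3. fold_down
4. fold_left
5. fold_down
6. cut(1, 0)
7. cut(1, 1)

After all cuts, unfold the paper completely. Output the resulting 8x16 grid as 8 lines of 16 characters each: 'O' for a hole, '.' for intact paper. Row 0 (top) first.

Op 1 fold_left: fold axis v@8; visible region now rows[0,8) x cols[0,8) = 8x8
Op 2 fold_right: fold axis v@4; visible region now rows[0,8) x cols[4,8) = 8x4
Op 3 fold_down: fold axis h@4; visible region now rows[4,8) x cols[4,8) = 4x4
Op 4 fold_left: fold axis v@6; visible region now rows[4,8) x cols[4,6) = 4x2
Op 5 fold_down: fold axis h@6; visible region now rows[6,8) x cols[4,6) = 2x2
Op 6 cut(1, 0): punch at orig (7,4); cuts so far [(7, 4)]; region rows[6,8) x cols[4,6) = 2x2
Op 7 cut(1, 1): punch at orig (7,5); cuts so far [(7, 4), (7, 5)]; region rows[6,8) x cols[4,6) = 2x2
Unfold 1 (reflect across h@6): 4 holes -> [(4, 4), (4, 5), (7, 4), (7, 5)]
Unfold 2 (reflect across v@6): 8 holes -> [(4, 4), (4, 5), (4, 6), (4, 7), (7, 4), (7, 5), (7, 6), (7, 7)]
Unfold 3 (reflect across h@4): 16 holes -> [(0, 4), (0, 5), (0, 6), (0, 7), (3, 4), (3, 5), (3, 6), (3, 7), (4, 4), (4, 5), (4, 6), (4, 7), (7, 4), (7, 5), (7, 6), (7, 7)]
Unfold 4 (reflect across v@4): 32 holes -> [(0, 0), (0, 1), (0, 2), (0, 3), (0, 4), (0, 5), (0, 6), (0, 7), (3, 0), (3, 1), (3, 2), (3, 3), (3, 4), (3, 5), (3, 6), (3, 7), (4, 0), (4, 1), (4, 2), (4, 3), (4, 4), (4, 5), (4, 6), (4, 7), (7, 0), (7, 1), (7, 2), (7, 3), (7, 4), (7, 5), (7, 6), (7, 7)]
Unfold 5 (reflect across v@8): 64 holes -> [(0, 0), (0, 1), (0, 2), (0, 3), (0, 4), (0, 5), (0, 6), (0, 7), (0, 8), (0, 9), (0, 10), (0, 11), (0, 12), (0, 13), (0, 14), (0, 15), (3, 0), (3, 1), (3, 2), (3, 3), (3, 4), (3, 5), (3, 6), (3, 7), (3, 8), (3, 9), (3, 10), (3, 11), (3, 12), (3, 13), (3, 14), (3, 15), (4, 0), (4, 1), (4, 2), (4, 3), (4, 4), (4, 5), (4, 6), (4, 7), (4, 8), (4, 9), (4, 10), (4, 11), (4, 12), (4, 13), (4, 14), (4, 15), (7, 0), (7, 1), (7, 2), (7, 3), (7, 4), (7, 5), (7, 6), (7, 7), (7, 8), (7, 9), (7, 10), (7, 11), (7, 12), (7, 13), (7, 14), (7, 15)]

Answer: OOOOOOOOOOOOOOOO
................
................
OOOOOOOOOOOOOOOO
OOOOOOOOOOOOOOOO
................
................
OOOOOOOOOOOOOOOO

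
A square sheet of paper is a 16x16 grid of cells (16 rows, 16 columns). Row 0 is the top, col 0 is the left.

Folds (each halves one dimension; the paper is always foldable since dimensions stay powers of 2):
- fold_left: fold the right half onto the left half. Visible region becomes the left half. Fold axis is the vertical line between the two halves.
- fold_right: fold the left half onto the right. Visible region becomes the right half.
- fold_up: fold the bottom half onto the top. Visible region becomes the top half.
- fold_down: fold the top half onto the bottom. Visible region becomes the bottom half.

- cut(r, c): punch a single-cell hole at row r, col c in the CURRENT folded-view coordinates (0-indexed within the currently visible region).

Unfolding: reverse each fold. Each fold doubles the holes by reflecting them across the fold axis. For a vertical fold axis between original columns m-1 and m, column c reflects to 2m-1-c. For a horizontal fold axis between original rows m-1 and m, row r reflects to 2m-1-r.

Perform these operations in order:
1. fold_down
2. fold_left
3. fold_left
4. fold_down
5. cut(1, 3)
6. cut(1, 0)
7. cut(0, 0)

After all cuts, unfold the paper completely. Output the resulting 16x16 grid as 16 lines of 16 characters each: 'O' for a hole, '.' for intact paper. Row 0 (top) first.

Answer: ................
................
O..OO..OO..OO..O
O......OO......O
O......OO......O
O..OO..OO..OO..O
................
................
................
................
O..OO..OO..OO..O
O......OO......O
O......OO......O
O..OO..OO..OO..O
................
................

Derivation:
Op 1 fold_down: fold axis h@8; visible region now rows[8,16) x cols[0,16) = 8x16
Op 2 fold_left: fold axis v@8; visible region now rows[8,16) x cols[0,8) = 8x8
Op 3 fold_left: fold axis v@4; visible region now rows[8,16) x cols[0,4) = 8x4
Op 4 fold_down: fold axis h@12; visible region now rows[12,16) x cols[0,4) = 4x4
Op 5 cut(1, 3): punch at orig (13,3); cuts so far [(13, 3)]; region rows[12,16) x cols[0,4) = 4x4
Op 6 cut(1, 0): punch at orig (13,0); cuts so far [(13, 0), (13, 3)]; region rows[12,16) x cols[0,4) = 4x4
Op 7 cut(0, 0): punch at orig (12,0); cuts so far [(12, 0), (13, 0), (13, 3)]; region rows[12,16) x cols[0,4) = 4x4
Unfold 1 (reflect across h@12): 6 holes -> [(10, 0), (10, 3), (11, 0), (12, 0), (13, 0), (13, 3)]
Unfold 2 (reflect across v@4): 12 holes -> [(10, 0), (10, 3), (10, 4), (10, 7), (11, 0), (11, 7), (12, 0), (12, 7), (13, 0), (13, 3), (13, 4), (13, 7)]
Unfold 3 (reflect across v@8): 24 holes -> [(10, 0), (10, 3), (10, 4), (10, 7), (10, 8), (10, 11), (10, 12), (10, 15), (11, 0), (11, 7), (11, 8), (11, 15), (12, 0), (12, 7), (12, 8), (12, 15), (13, 0), (13, 3), (13, 4), (13, 7), (13, 8), (13, 11), (13, 12), (13, 15)]
Unfold 4 (reflect across h@8): 48 holes -> [(2, 0), (2, 3), (2, 4), (2, 7), (2, 8), (2, 11), (2, 12), (2, 15), (3, 0), (3, 7), (3, 8), (3, 15), (4, 0), (4, 7), (4, 8), (4, 15), (5, 0), (5, 3), (5, 4), (5, 7), (5, 8), (5, 11), (5, 12), (5, 15), (10, 0), (10, 3), (10, 4), (10, 7), (10, 8), (10, 11), (10, 12), (10, 15), (11, 0), (11, 7), (11, 8), (11, 15), (12, 0), (12, 7), (12, 8), (12, 15), (13, 0), (13, 3), (13, 4), (13, 7), (13, 8), (13, 11), (13, 12), (13, 15)]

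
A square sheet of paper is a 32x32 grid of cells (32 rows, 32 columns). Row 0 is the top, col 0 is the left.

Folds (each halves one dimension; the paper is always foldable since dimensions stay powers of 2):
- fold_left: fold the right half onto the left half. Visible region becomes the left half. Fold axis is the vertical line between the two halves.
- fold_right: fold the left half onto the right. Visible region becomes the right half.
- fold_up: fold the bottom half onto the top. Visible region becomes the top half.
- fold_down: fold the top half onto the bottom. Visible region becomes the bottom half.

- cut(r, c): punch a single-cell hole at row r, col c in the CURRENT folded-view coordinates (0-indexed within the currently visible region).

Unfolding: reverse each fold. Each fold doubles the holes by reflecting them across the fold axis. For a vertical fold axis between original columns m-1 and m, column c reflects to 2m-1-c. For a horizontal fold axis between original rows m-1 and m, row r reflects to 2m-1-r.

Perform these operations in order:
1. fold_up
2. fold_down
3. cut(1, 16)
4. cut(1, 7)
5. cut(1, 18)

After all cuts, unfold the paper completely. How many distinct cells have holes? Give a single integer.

Op 1 fold_up: fold axis h@16; visible region now rows[0,16) x cols[0,32) = 16x32
Op 2 fold_down: fold axis h@8; visible region now rows[8,16) x cols[0,32) = 8x32
Op 3 cut(1, 16): punch at orig (9,16); cuts so far [(9, 16)]; region rows[8,16) x cols[0,32) = 8x32
Op 4 cut(1, 7): punch at orig (9,7); cuts so far [(9, 7), (9, 16)]; region rows[8,16) x cols[0,32) = 8x32
Op 5 cut(1, 18): punch at orig (9,18); cuts so far [(9, 7), (9, 16), (9, 18)]; region rows[8,16) x cols[0,32) = 8x32
Unfold 1 (reflect across h@8): 6 holes -> [(6, 7), (6, 16), (6, 18), (9, 7), (9, 16), (9, 18)]
Unfold 2 (reflect across h@16): 12 holes -> [(6, 7), (6, 16), (6, 18), (9, 7), (9, 16), (9, 18), (22, 7), (22, 16), (22, 18), (25, 7), (25, 16), (25, 18)]

Answer: 12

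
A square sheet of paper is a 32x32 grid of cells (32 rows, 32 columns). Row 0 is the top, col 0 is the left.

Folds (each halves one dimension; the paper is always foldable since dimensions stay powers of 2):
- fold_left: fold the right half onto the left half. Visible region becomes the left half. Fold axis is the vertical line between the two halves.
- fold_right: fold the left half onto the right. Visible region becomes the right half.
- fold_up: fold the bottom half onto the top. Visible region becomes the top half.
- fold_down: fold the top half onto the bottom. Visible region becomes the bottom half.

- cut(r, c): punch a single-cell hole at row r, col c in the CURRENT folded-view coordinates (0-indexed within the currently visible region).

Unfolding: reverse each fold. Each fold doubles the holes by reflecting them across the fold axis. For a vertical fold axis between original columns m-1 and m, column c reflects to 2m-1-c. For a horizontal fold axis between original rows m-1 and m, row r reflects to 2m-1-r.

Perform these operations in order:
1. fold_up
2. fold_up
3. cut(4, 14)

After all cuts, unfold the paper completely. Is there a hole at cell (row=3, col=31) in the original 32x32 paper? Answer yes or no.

Op 1 fold_up: fold axis h@16; visible region now rows[0,16) x cols[0,32) = 16x32
Op 2 fold_up: fold axis h@8; visible region now rows[0,8) x cols[0,32) = 8x32
Op 3 cut(4, 14): punch at orig (4,14); cuts so far [(4, 14)]; region rows[0,8) x cols[0,32) = 8x32
Unfold 1 (reflect across h@8): 2 holes -> [(4, 14), (11, 14)]
Unfold 2 (reflect across h@16): 4 holes -> [(4, 14), (11, 14), (20, 14), (27, 14)]
Holes: [(4, 14), (11, 14), (20, 14), (27, 14)]

Answer: no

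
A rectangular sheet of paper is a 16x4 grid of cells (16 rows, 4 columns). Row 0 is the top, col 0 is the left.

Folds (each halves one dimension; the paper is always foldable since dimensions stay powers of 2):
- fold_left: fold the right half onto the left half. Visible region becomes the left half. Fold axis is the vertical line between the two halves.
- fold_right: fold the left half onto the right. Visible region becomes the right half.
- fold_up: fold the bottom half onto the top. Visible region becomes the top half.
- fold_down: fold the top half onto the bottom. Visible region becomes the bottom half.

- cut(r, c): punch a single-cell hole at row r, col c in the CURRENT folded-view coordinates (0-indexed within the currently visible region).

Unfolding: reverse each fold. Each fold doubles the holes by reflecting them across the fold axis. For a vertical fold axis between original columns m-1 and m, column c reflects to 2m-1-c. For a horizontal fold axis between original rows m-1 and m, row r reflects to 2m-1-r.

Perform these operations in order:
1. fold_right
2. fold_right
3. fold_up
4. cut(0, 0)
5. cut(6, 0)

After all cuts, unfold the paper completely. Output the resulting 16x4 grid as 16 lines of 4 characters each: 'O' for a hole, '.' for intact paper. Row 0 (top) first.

Op 1 fold_right: fold axis v@2; visible region now rows[0,16) x cols[2,4) = 16x2
Op 2 fold_right: fold axis v@3; visible region now rows[0,16) x cols[3,4) = 16x1
Op 3 fold_up: fold axis h@8; visible region now rows[0,8) x cols[3,4) = 8x1
Op 4 cut(0, 0): punch at orig (0,3); cuts so far [(0, 3)]; region rows[0,8) x cols[3,4) = 8x1
Op 5 cut(6, 0): punch at orig (6,3); cuts so far [(0, 3), (6, 3)]; region rows[0,8) x cols[3,4) = 8x1
Unfold 1 (reflect across h@8): 4 holes -> [(0, 3), (6, 3), (9, 3), (15, 3)]
Unfold 2 (reflect across v@3): 8 holes -> [(0, 2), (0, 3), (6, 2), (6, 3), (9, 2), (9, 3), (15, 2), (15, 3)]
Unfold 3 (reflect across v@2): 16 holes -> [(0, 0), (0, 1), (0, 2), (0, 3), (6, 0), (6, 1), (6, 2), (6, 3), (9, 0), (9, 1), (9, 2), (9, 3), (15, 0), (15, 1), (15, 2), (15, 3)]

Answer: OOOO
....
....
....
....
....
OOOO
....
....
OOOO
....
....
....
....
....
OOOO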